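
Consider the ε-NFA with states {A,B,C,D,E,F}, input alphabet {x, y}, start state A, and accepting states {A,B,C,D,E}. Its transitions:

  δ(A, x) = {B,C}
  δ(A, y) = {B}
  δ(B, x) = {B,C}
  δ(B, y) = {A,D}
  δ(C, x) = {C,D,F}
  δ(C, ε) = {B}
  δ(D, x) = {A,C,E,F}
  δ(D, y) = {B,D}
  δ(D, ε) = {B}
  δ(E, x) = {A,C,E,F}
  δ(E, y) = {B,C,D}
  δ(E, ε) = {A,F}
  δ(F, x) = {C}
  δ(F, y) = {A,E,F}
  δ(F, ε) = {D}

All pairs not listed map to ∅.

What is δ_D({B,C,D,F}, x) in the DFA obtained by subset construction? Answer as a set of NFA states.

δ(B,x) = {B,C}; δ(C,x) = {C,D,F}; δ(D,x) = {A,C,E,F}; δ(F,x) = {C}.
Union: {A,B,C,D,E,F}.

{A,B,C,D,E,F}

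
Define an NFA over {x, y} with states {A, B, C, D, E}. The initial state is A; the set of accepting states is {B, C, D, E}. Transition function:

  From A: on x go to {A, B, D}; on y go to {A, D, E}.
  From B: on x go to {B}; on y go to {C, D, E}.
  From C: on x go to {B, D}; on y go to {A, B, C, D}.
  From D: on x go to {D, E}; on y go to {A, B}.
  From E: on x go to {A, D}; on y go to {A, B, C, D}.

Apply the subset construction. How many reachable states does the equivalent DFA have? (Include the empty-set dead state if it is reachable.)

Start state of the DFA: {A}.
{A} --x--> {A, B, D}  [new]
{A} --y--> {A, D, E}  [new]
{A, B, D} --x--> {A, B, D, E}  [new]
{A, B, D} --y--> {A, B, C, D, E}  [new]
{A, D, E} --x--> {A, B, D, E}  [seen]
{A, D, E} --y--> {A, B, C, D, E}  [seen]
{A, B, D, E} --x--> {A, B, D, E}  [seen]
{A, B, D, E} --y--> {A, B, C, D, E}  [seen]
{A, B, C, D, E} --x--> {A, B, D, E}  [seen]
{A, B, C, D, E} --y--> {A, B, C, D, E}  [seen]
Reachable DFA states: {A}, {A, B, D}, {A, D, E}, {A, B, D, E}, {A, B, C, D, E}.

5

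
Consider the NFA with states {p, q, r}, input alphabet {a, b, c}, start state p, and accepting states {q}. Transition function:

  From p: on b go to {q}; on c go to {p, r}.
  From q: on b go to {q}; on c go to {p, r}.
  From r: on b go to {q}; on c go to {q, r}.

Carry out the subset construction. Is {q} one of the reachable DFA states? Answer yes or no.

Start state of the DFA: {p}.
{p} --a--> ∅  [new]
{p} --b--> {q}  [new]
{p} --c--> {p, r}  [new]
∅ --a--> ∅  [seen]
∅ --b--> ∅  [seen]
∅ --c--> ∅  [seen]
{q} --a--> ∅  [seen]
{q} --b--> {q}  [seen]
{q} --c--> {p, r}  [seen]
{p, r} --a--> ∅  [seen]
{p, r} --b--> {q}  [seen]
{p, r} --c--> {p, q, r}  [new]
{p, q, r} --a--> ∅  [seen]
{p, q, r} --b--> {q}  [seen]
{p, q, r} --c--> {p, q, r}  [seen]
Reachable DFA states: {p}, ∅, {q}, {p, r}, {p, q, r}.
{q} is among them.

yes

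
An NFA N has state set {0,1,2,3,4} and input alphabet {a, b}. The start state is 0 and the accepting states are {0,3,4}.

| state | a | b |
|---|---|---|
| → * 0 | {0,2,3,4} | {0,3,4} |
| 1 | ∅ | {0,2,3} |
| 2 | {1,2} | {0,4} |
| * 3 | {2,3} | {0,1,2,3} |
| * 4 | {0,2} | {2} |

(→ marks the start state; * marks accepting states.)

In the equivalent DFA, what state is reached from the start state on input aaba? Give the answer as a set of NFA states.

{0,1,2,3,4}

Start: {0}.
δ(0,a) = {0,2,3,4}.
Union: {0,2,3,4}.
After a: {0,2,3,4}.
δ(0,a) = {0,2,3,4}; δ(2,a) = {1,2}; δ(3,a) = {2,3}; δ(4,a) = {0,2}.
Union: {0,1,2,3,4}.
After a: {0,1,2,3,4}.
δ(0,b) = {0,3,4}; δ(1,b) = {0,2,3}; δ(2,b) = {0,4}; δ(3,b) = {0,1,2,3}; δ(4,b) = {2}.
Union: {0,1,2,3,4}.
After b: {0,1,2,3,4}.
δ(0,a) = {0,2,3,4}; δ(1,a) = ∅; δ(2,a) = {1,2}; δ(3,a) = {2,3}; δ(4,a) = {0,2}.
Union: {0,1,2,3,4}.
After a: {0,1,2,3,4}.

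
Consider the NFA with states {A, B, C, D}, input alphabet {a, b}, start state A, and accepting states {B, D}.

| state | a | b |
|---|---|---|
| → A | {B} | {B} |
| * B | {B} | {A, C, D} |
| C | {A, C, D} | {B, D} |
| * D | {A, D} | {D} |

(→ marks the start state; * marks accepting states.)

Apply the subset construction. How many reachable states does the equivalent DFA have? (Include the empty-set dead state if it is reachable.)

Start state of the DFA: {A}.
{A} --a--> {B}  [new]
{A} --b--> {B}  [seen]
{B} --a--> {B}  [seen]
{B} --b--> {A, C, D}  [new]
{A, C, D} --a--> {A, B, C, D}  [new]
{A, C, D} --b--> {B, D}  [new]
{A, B, C, D} --a--> {A, B, C, D}  [seen]
{A, B, C, D} --b--> {A, B, C, D}  [seen]
{B, D} --a--> {A, B, D}  [new]
{B, D} --b--> {A, C, D}  [seen]
{A, B, D} --a--> {A, B, D}  [seen]
{A, B, D} --b--> {A, B, C, D}  [seen]
Reachable DFA states: {A}, {B}, {A, C, D}, {A, B, C, D}, {B, D}, {A, B, D}.

6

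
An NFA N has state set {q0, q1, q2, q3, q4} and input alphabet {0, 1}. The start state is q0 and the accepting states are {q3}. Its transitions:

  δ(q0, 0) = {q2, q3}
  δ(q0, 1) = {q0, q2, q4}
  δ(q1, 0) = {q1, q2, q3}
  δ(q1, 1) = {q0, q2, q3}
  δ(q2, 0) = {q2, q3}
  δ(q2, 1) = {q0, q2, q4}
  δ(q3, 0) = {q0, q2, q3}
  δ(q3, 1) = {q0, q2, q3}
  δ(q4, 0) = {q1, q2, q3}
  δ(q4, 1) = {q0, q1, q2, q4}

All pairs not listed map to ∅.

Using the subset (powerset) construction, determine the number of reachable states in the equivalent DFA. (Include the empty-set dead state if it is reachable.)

Start state of the DFA: {q0}.
{q0} --0--> {q2, q3}  [new]
{q0} --1--> {q0, q2, q4}  [new]
{q2, q3} --0--> {q0, q2, q3}  [new]
{q2, q3} --1--> {q0, q2, q3, q4}  [new]
{q0, q2, q4} --0--> {q1, q2, q3}  [new]
{q0, q2, q4} --1--> {q0, q1, q2, q4}  [new]
{q0, q2, q3} --0--> {q0, q2, q3}  [seen]
{q0, q2, q3} --1--> {q0, q2, q3, q4}  [seen]
{q0, q2, q3, q4} --0--> {q0, q1, q2, q3}  [new]
{q0, q2, q3, q4} --1--> {q0, q1, q2, q3, q4}  [new]
{q1, q2, q3} --0--> {q0, q1, q2, q3}  [seen]
{q1, q2, q3} --1--> {q0, q2, q3, q4}  [seen]
{q0, q1, q2, q4} --0--> {q1, q2, q3}  [seen]
{q0, q1, q2, q4} --1--> {q0, q1, q2, q3, q4}  [seen]
{q0, q1, q2, q3} --0--> {q0, q1, q2, q3}  [seen]
{q0, q1, q2, q3} --1--> {q0, q2, q3, q4}  [seen]
{q0, q1, q2, q3, q4} --0--> {q0, q1, q2, q3}  [seen]
{q0, q1, q2, q3, q4} --1--> {q0, q1, q2, q3, q4}  [seen]
Reachable DFA states: {q0}, {q2, q3}, {q0, q2, q4}, {q0, q2, q3}, {q0, q2, q3, q4}, {q1, q2, q3}, {q0, q1, q2, q4}, {q0, q1, q2, q3}, {q0, q1, q2, q3, q4}.

9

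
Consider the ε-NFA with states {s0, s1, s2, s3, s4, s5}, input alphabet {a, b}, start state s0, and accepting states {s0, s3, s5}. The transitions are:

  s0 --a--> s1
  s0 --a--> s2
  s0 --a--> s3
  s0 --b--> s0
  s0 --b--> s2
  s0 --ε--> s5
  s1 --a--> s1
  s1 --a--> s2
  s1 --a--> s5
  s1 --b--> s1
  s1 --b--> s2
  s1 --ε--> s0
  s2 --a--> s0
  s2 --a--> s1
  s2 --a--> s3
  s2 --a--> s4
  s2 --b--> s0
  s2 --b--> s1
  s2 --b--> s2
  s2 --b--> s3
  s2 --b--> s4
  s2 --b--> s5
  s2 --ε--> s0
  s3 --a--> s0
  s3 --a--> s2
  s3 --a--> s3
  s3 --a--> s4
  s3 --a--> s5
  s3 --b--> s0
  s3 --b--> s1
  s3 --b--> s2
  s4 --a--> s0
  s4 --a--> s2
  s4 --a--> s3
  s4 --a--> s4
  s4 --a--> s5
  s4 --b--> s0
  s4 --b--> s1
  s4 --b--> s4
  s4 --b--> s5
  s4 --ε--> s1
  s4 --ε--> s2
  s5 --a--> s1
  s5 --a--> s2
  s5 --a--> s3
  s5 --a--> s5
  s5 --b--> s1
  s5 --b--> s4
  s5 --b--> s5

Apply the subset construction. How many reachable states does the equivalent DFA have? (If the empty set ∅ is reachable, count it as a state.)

4

Start state of the DFA: {s0, s5} (ε-closure of the NFA start).
{s0, s5} --a--> {s0, s1, s2, s3, s5}  [new]
{s0, s5} --b--> {s0, s1, s2, s4, s5}  [new]
{s0, s1, s2, s3, s5} --a--> {s0, s1, s2, s3, s4, s5}  [new]
{s0, s1, s2, s3, s5} --b--> {s0, s1, s2, s3, s4, s5}  [seen]
{s0, s1, s2, s4, s5} --a--> {s0, s1, s2, s3, s4, s5}  [seen]
{s0, s1, s2, s4, s5} --b--> {s0, s1, s2, s3, s4, s5}  [seen]
{s0, s1, s2, s3, s4, s5} --a--> {s0, s1, s2, s3, s4, s5}  [seen]
{s0, s1, s2, s3, s4, s5} --b--> {s0, s1, s2, s3, s4, s5}  [seen]
Reachable DFA states: {s0, s5}, {s0, s1, s2, s3, s5}, {s0, s1, s2, s4, s5}, {s0, s1, s2, s3, s4, s5}.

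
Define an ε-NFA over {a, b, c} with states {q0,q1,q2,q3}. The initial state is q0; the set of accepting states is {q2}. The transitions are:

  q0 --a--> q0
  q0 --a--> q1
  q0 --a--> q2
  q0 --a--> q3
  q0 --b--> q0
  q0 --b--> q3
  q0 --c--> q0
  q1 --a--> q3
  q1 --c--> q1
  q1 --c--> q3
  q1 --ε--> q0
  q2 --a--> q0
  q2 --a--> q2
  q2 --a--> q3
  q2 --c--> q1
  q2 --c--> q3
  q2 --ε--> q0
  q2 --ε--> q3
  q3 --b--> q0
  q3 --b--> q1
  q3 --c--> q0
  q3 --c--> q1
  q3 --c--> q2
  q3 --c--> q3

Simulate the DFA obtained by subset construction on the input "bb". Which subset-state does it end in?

Start: {q0}.
δ(q0,b) = {q0,q3}.
Union: {q0,q3}.
After b: {q0,q3}.
δ(q0,b) = {q0,q3}; δ(q3,b) = {q0,q1}.
Union: {q0,q1,q3}.
After b: {q0,q1,q3}.

{q0,q1,q3}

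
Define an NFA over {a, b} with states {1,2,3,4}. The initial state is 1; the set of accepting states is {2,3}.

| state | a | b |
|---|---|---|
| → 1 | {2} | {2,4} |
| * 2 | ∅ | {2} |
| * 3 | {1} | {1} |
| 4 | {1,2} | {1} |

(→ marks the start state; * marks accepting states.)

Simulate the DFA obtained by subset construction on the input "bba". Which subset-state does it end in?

Start: {1}.
δ(1,b) = {2,4}.
Union: {2,4}.
After b: {2,4}.
δ(2,b) = {2}; δ(4,b) = {1}.
Union: {1,2}.
After b: {1,2}.
δ(1,a) = {2}; δ(2,a) = ∅.
Union: {2}.
After a: {2}.

{2}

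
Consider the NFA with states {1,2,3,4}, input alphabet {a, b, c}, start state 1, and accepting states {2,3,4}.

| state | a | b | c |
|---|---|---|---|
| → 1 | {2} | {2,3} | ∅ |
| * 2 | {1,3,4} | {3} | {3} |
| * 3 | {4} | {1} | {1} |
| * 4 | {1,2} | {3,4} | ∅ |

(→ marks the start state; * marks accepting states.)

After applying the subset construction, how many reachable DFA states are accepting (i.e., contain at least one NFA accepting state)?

13

Start state of the DFA: {1}.
{1} --a--> {2}  [new]
{1} --b--> {2,3}  [new]
{1} --c--> ∅  [new]
{2} --a--> {1,3,4}  [new]
{2} --b--> {3}  [new]
{2} --c--> {3}  [seen]
{2,3} --a--> {1,3,4}  [seen]
{2,3} --b--> {1,3}  [new]
{2,3} --c--> {1,3}  [seen]
∅ --a--> ∅  [seen]
∅ --b--> ∅  [seen]
∅ --c--> ∅  [seen]
{1,3,4} --a--> {1,2,4}  [new]
{1,3,4} --b--> {1,2,3,4}  [new]
{1,3,4} --c--> {1}  [seen]
{3} --a--> {4}  [new]
{3} --b--> {1}  [seen]
{3} --c--> {1}  [seen]
{1,3} --a--> {2,4}  [new]
{1,3} --b--> {1,2,3}  [new]
{1,3} --c--> {1}  [seen]
{1,2,4} --a--> {1,2,3,4}  [seen]
{1,2,4} --b--> {2,3,4}  [new]
{1,2,4} --c--> {3}  [seen]
{1,2,3,4} --a--> {1,2,3,4}  [seen]
{1,2,3,4} --b--> {1,2,3,4}  [seen]
{1,2,3,4} --c--> {1,3}  [seen]
{4} --a--> {1,2}  [new]
{4} --b--> {3,4}  [new]
{4} --c--> ∅  [seen]
{2,4} --a--> {1,2,3,4}  [seen]
{2,4} --b--> {3,4}  [seen]
{2,4} --c--> {3}  [seen]
{1,2,3} --a--> {1,2,3,4}  [seen]
{1,2,3} --b--> {1,2,3}  [seen]
{1,2,3} --c--> {1,3}  [seen]
{2,3,4} --a--> {1,2,3,4}  [seen]
{2,3,4} --b--> {1,3,4}  [seen]
{2,3,4} --c--> {1,3}  [seen]
{1,2} --a--> {1,2,3,4}  [seen]
{1,2} --b--> {2,3}  [seen]
{1,2} --c--> {3}  [seen]
{3,4} --a--> {1,2,4}  [seen]
{3,4} --b--> {1,3,4}  [seen]
{3,4} --c--> {1}  [seen]
Reachable DFA states: {1}, {2}, {2,3}, ∅, {1,3,4}, {3}, {1,3}, {1,2,4}, {1,2,3,4}, {4}, {2,4}, {1,2,3}, {2,3,4}, {1,2}, {3,4}.
Accepting DFA states (contain an NFA accepting state): {2}, {2,3}, {1,3,4}, {3}, {1,3}, {1,2,4}, {1,2,3,4}, {4}, {2,4}, {1,2,3}, {2,3,4}, {1,2}, {3,4}.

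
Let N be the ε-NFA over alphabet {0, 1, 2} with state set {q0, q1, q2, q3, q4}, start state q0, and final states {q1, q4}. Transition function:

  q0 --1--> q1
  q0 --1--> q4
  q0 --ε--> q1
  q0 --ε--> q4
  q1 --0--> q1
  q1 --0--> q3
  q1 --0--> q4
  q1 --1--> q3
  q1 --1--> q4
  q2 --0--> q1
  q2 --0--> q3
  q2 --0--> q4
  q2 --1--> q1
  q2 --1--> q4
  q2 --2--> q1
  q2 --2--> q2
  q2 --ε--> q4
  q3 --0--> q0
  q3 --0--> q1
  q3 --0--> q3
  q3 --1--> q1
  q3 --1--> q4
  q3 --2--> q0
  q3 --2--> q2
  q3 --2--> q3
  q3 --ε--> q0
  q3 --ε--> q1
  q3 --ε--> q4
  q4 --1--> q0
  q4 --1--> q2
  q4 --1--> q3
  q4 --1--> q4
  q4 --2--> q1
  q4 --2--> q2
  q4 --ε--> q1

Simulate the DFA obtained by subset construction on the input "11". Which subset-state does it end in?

Start: {q0, q1, q4}.
δ(q0,1) = {q1, q4}; δ(q1,1) = {q3, q4}; δ(q4,1) = {q0, q2, q3, q4}.
Union: {q0, q1, q2, q3, q4}.
After 1: {q0, q1, q2, q3, q4}.
δ(q0,1) = {q1, q4}; δ(q1,1) = {q3, q4}; δ(q2,1) = {q1, q4}; δ(q3,1) = {q1, q4}; δ(q4,1) = {q0, q2, q3, q4}.
Union: {q0, q1, q2, q3, q4}.
After 1: {q0, q1, q2, q3, q4}.

{q0, q1, q2, q3, q4}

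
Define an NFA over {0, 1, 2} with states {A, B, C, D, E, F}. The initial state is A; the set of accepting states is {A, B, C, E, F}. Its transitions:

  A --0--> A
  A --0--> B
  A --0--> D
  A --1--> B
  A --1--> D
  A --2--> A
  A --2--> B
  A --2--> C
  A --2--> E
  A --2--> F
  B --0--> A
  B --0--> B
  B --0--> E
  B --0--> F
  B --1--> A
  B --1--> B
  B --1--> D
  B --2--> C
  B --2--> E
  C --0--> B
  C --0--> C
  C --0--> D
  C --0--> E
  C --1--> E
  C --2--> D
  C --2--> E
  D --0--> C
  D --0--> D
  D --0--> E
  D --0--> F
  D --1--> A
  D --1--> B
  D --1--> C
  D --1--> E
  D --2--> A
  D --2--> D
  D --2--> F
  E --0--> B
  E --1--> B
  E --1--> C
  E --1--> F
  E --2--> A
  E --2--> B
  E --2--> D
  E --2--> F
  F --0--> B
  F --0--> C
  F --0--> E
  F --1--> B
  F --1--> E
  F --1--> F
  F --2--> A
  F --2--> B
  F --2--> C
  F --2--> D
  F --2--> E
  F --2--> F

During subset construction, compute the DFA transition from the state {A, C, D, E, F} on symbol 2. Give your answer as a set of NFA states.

δ(A,2) = {A, B, C, E, F}; δ(C,2) = {D, E}; δ(D,2) = {A, D, F}; δ(E,2) = {A, B, D, F}; δ(F,2) = {A, B, C, D, E, F}.
Union: {A, B, C, D, E, F}.

{A, B, C, D, E, F}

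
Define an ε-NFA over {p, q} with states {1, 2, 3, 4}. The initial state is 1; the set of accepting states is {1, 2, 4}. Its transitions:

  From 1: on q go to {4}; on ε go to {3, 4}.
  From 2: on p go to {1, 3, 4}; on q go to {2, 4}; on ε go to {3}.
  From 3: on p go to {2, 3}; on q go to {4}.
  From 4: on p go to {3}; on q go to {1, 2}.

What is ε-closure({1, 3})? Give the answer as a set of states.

Begin with {1, 3}.
1 →ε {3, 4}; add 4.
ε-closure = {1, 3, 4}.

{1, 3, 4}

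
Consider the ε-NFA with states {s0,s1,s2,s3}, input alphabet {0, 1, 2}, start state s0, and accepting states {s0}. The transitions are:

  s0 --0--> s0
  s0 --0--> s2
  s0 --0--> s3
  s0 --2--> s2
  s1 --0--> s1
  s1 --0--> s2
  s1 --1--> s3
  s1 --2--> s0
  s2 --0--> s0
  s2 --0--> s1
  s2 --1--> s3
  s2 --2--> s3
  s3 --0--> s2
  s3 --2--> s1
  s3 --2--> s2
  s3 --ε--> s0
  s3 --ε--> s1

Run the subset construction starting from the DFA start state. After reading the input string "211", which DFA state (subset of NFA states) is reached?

{s0,s1,s3}

Start: {s0}.
δ(s0,2) = {s2}.
Union: {s2}.
After 2: {s2}.
δ(s2,1) = {s3}.
Union: {s3}.
ε-closure gives {s0,s1,s3}.
After 1: {s0,s1,s3}.
δ(s0,1) = ∅; δ(s1,1) = {s3}; δ(s3,1) = ∅.
Union: {s3}.
ε-closure gives {s0,s1,s3}.
After 1: {s0,s1,s3}.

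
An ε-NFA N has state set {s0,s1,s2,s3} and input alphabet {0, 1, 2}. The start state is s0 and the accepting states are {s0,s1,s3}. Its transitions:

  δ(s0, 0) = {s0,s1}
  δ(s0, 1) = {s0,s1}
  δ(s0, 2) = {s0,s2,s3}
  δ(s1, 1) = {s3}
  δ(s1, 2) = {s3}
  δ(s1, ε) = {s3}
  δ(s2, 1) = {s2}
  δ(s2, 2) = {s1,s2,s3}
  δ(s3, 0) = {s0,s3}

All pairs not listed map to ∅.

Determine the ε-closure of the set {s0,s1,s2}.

Begin with {s0,s1,s2}.
s1 →ε {s3}; add s3.
ε-closure = {s0,s1,s2,s3}.

{s0,s1,s2,s3}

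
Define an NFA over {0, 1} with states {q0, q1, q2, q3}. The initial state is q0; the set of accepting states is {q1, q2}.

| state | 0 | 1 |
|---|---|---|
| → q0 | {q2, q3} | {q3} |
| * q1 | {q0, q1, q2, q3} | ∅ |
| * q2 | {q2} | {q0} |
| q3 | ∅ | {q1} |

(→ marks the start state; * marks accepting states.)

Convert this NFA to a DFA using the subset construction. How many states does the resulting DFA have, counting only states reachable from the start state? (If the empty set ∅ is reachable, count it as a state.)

10

Start state of the DFA: {q0}.
{q0} --0--> {q2, q3}  [new]
{q0} --1--> {q3}  [new]
{q2, q3} --0--> {q2}  [new]
{q2, q3} --1--> {q0, q1}  [new]
{q3} --0--> ∅  [new]
{q3} --1--> {q1}  [new]
{q2} --0--> {q2}  [seen]
{q2} --1--> {q0}  [seen]
{q0, q1} --0--> {q0, q1, q2, q3}  [new]
{q0, q1} --1--> {q3}  [seen]
∅ --0--> ∅  [seen]
∅ --1--> ∅  [seen]
{q1} --0--> {q0, q1, q2, q3}  [seen]
{q1} --1--> ∅  [seen]
{q0, q1, q2, q3} --0--> {q0, q1, q2, q3}  [seen]
{q0, q1, q2, q3} --1--> {q0, q1, q3}  [new]
{q0, q1, q3} --0--> {q0, q1, q2, q3}  [seen]
{q0, q1, q3} --1--> {q1, q3}  [new]
{q1, q3} --0--> {q0, q1, q2, q3}  [seen]
{q1, q3} --1--> {q1}  [seen]
Reachable DFA states: {q0}, {q2, q3}, {q3}, {q2}, {q0, q1}, ∅, {q1}, {q0, q1, q2, q3}, {q0, q1, q3}, {q1, q3}.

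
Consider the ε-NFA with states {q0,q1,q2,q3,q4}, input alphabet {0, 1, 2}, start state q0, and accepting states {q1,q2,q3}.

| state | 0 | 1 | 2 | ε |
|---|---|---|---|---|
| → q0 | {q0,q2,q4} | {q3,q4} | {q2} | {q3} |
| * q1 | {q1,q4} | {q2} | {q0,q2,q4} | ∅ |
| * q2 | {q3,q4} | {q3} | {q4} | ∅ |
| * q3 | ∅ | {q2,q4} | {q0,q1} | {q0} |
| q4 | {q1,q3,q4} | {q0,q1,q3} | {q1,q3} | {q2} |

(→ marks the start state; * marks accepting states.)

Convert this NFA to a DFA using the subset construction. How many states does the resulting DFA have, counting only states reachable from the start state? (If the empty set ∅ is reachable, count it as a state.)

4

Start state of the DFA: {q0,q3} (ε-closure of the NFA start).
{q0,q3} --0--> {q0,q2,q3,q4}  [new]
{q0,q3} --1--> {q0,q2,q3,q4}  [seen]
{q0,q3} --2--> {q0,q1,q2,q3}  [new]
{q0,q2,q3,q4} --0--> {q0,q1,q2,q3,q4}  [new]
{q0,q2,q3,q4} --1--> {q0,q1,q2,q3,q4}  [seen]
{q0,q2,q3,q4} --2--> {q0,q1,q2,q3,q4}  [seen]
{q0,q1,q2,q3} --0--> {q0,q1,q2,q3,q4}  [seen]
{q0,q1,q2,q3} --1--> {q0,q2,q3,q4}  [seen]
{q0,q1,q2,q3} --2--> {q0,q1,q2,q3,q4}  [seen]
{q0,q1,q2,q3,q4} --0--> {q0,q1,q2,q3,q4}  [seen]
{q0,q1,q2,q3,q4} --1--> {q0,q1,q2,q3,q4}  [seen]
{q0,q1,q2,q3,q4} --2--> {q0,q1,q2,q3,q4}  [seen]
Reachable DFA states: {q0,q3}, {q0,q2,q3,q4}, {q0,q1,q2,q3}, {q0,q1,q2,q3,q4}.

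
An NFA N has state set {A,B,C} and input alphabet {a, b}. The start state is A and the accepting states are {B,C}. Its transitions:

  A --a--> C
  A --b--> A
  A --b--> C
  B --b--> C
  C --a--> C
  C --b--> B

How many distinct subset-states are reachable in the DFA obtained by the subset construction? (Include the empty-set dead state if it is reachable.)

Start state of the DFA: {A}.
{A} --a--> {C}  [new]
{A} --b--> {A,C}  [new]
{C} --a--> {C}  [seen]
{C} --b--> {B}  [new]
{A,C} --a--> {C}  [seen]
{A,C} --b--> {A,B,C}  [new]
{B} --a--> ∅  [new]
{B} --b--> {C}  [seen]
{A,B,C} --a--> {C}  [seen]
{A,B,C} --b--> {A,B,C}  [seen]
∅ --a--> ∅  [seen]
∅ --b--> ∅  [seen]
Reachable DFA states: {A}, {C}, {A,C}, {B}, {A,B,C}, ∅.

6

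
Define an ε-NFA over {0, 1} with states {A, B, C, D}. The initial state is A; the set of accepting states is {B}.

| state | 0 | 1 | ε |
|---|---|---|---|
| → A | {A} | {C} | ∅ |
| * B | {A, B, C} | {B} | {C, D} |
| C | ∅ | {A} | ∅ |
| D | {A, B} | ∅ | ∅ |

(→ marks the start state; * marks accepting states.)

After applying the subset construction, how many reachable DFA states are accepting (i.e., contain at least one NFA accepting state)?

Start state of the DFA: {A} (ε-closure of the NFA start).
{A} --0--> {A}  [seen]
{A} --1--> {C}  [new]
{C} --0--> ∅  [new]
{C} --1--> {A}  [seen]
∅ --0--> ∅  [seen]
∅ --1--> ∅  [seen]
Reachable DFA states: {A}, {C}, ∅.
Accepting DFA states (contain an NFA accepting state): none.

0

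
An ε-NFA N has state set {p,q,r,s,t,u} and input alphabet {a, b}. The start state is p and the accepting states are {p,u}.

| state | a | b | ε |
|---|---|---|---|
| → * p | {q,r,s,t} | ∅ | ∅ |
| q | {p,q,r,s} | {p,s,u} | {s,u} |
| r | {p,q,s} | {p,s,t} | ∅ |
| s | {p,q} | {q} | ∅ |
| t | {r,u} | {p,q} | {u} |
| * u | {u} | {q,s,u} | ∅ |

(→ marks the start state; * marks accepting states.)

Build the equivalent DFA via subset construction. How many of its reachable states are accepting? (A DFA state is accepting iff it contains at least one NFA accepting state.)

Start state of the DFA: {p} (ε-closure of the NFA start).
{p} --a--> {q,r,s,t,u}  [new]
{p} --b--> ∅  [new]
{q,r,s,t,u} --a--> {p,q,r,s,u}  [new]
{q,r,s,t,u} --b--> {p,q,s,t,u}  [new]
∅ --a--> ∅  [seen]
∅ --b--> ∅  [seen]
{p,q,r,s,u} --a--> {p,q,r,s,t,u}  [new]
{p,q,r,s,u} --b--> {p,q,s,t,u}  [seen]
{p,q,s,t,u} --a--> {p,q,r,s,t,u}  [seen]
{p,q,s,t,u} --b--> {p,q,s,u}  [new]
{p,q,r,s,t,u} --a--> {p,q,r,s,t,u}  [seen]
{p,q,r,s,t,u} --b--> {p,q,s,t,u}  [seen]
{p,q,s,u} --a--> {p,q,r,s,t,u}  [seen]
{p,q,s,u} --b--> {p,q,s,u}  [seen]
Reachable DFA states: {p}, {q,r,s,t,u}, ∅, {p,q,r,s,u}, {p,q,s,t,u}, {p,q,r,s,t,u}, {p,q,s,u}.
Accepting DFA states (contain an NFA accepting state): {p}, {q,r,s,t,u}, {p,q,r,s,u}, {p,q,s,t,u}, {p,q,r,s,t,u}, {p,q,s,u}.

6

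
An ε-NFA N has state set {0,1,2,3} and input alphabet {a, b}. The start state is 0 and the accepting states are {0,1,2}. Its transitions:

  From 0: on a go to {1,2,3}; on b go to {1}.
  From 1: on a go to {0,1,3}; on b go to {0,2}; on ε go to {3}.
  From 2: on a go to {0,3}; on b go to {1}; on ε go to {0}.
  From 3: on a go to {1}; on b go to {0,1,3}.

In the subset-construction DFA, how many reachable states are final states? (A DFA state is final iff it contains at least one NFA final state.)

4

Start state of the DFA: {0} (ε-closure of the NFA start).
{0} --a--> {0,1,2,3}  [new]
{0} --b--> {1,3}  [new]
{0,1,2,3} --a--> {0,1,2,3}  [seen]
{0,1,2,3} --b--> {0,1,2,3}  [seen]
{1,3} --a--> {0,1,3}  [new]
{1,3} --b--> {0,1,2,3}  [seen]
{0,1,3} --a--> {0,1,2,3}  [seen]
{0,1,3} --b--> {0,1,2,3}  [seen]
Reachable DFA states: {0}, {0,1,2,3}, {1,3}, {0,1,3}.
Accepting DFA states (contain an NFA accepting state): {0}, {0,1,2,3}, {1,3}, {0,1,3}.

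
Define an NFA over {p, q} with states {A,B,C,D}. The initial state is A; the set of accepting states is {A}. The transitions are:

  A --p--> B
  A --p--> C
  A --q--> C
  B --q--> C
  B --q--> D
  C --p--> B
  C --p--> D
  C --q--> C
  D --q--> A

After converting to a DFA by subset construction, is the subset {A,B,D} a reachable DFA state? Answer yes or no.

Start state of the DFA: {A}.
{A} --p--> {B,C}  [new]
{A} --q--> {C}  [new]
{B,C} --p--> {B,D}  [new]
{B,C} --q--> {C,D}  [new]
{C} --p--> {B,D}  [seen]
{C} --q--> {C}  [seen]
{B,D} --p--> ∅  [new]
{B,D} --q--> {A,C,D}  [new]
{C,D} --p--> {B,D}  [seen]
{C,D} --q--> {A,C}  [new]
∅ --p--> ∅  [seen]
∅ --q--> ∅  [seen]
{A,C,D} --p--> {B,C,D}  [new]
{A,C,D} --q--> {A,C}  [seen]
{A,C} --p--> {B,C,D}  [seen]
{A,C} --q--> {C}  [seen]
{B,C,D} --p--> {B,D}  [seen]
{B,C,D} --q--> {A,C,D}  [seen]
Reachable DFA states: {A}, {B,C}, {C}, {B,D}, {C,D}, ∅, {A,C,D}, {A,C}, {B,C,D}.
{A,B,D} is not among them.

no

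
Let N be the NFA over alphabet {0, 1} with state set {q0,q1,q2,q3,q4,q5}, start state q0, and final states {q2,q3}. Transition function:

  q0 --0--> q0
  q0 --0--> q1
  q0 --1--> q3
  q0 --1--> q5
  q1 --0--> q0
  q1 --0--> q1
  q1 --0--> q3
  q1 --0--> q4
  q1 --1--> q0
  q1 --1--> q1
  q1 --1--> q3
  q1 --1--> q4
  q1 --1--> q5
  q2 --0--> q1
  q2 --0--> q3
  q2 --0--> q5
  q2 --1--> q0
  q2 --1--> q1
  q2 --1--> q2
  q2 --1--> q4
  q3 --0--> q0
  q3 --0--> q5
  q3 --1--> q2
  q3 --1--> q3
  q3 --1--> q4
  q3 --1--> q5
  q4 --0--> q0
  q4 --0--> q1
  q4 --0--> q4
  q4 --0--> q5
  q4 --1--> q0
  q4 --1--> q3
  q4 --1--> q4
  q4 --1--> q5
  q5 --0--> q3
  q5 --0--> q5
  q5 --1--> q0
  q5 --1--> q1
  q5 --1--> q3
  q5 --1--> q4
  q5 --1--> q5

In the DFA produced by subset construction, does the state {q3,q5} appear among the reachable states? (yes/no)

Start state of the DFA: {q0}.
{q0} --0--> {q0,q1}  [new]
{q0} --1--> {q3,q5}  [new]
{q0,q1} --0--> {q0,q1,q3,q4}  [new]
{q0,q1} --1--> {q0,q1,q3,q4,q5}  [new]
{q3,q5} --0--> {q0,q3,q5}  [new]
{q3,q5} --1--> {q0,q1,q2,q3,q4,q5}  [new]
{q0,q1,q3,q4} --0--> {q0,q1,q3,q4,q5}  [seen]
{q0,q1,q3,q4} --1--> {q0,q1,q2,q3,q4,q5}  [seen]
{q0,q1,q3,q4,q5} --0--> {q0,q1,q3,q4,q5}  [seen]
{q0,q1,q3,q4,q5} --1--> {q0,q1,q2,q3,q4,q5}  [seen]
{q0,q3,q5} --0--> {q0,q1,q3,q5}  [new]
{q0,q3,q5} --1--> {q0,q1,q2,q3,q4,q5}  [seen]
{q0,q1,q2,q3,q4,q5} --0--> {q0,q1,q3,q4,q5}  [seen]
{q0,q1,q2,q3,q4,q5} --1--> {q0,q1,q2,q3,q4,q5}  [seen]
{q0,q1,q3,q5} --0--> {q0,q1,q3,q4,q5}  [seen]
{q0,q1,q3,q5} --1--> {q0,q1,q2,q3,q4,q5}  [seen]
Reachable DFA states: {q0}, {q0,q1}, {q3,q5}, {q0,q1,q3,q4}, {q0,q1,q3,q4,q5}, {q0,q3,q5}, {q0,q1,q2,q3,q4,q5}, {q0,q1,q3,q5}.
{q3,q5} is among them.

yes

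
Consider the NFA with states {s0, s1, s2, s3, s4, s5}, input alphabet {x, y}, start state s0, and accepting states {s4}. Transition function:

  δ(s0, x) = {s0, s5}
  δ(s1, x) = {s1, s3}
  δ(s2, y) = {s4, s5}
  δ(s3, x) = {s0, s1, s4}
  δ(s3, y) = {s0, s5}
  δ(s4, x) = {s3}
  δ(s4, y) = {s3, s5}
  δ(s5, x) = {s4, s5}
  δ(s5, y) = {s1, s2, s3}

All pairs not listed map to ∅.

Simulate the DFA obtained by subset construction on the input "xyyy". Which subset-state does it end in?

Start: {s0}.
δ(s0,x) = {s0, s5}.
Union: {s0, s5}.
After x: {s0, s5}.
δ(s0,y) = ∅; δ(s5,y) = {s1, s2, s3}.
Union: {s1, s2, s3}.
After y: {s1, s2, s3}.
δ(s1,y) = ∅; δ(s2,y) = {s4, s5}; δ(s3,y) = {s0, s5}.
Union: {s0, s4, s5}.
After y: {s0, s4, s5}.
δ(s0,y) = ∅; δ(s4,y) = {s3, s5}; δ(s5,y) = {s1, s2, s3}.
Union: {s1, s2, s3, s5}.
After y: {s1, s2, s3, s5}.

{s1, s2, s3, s5}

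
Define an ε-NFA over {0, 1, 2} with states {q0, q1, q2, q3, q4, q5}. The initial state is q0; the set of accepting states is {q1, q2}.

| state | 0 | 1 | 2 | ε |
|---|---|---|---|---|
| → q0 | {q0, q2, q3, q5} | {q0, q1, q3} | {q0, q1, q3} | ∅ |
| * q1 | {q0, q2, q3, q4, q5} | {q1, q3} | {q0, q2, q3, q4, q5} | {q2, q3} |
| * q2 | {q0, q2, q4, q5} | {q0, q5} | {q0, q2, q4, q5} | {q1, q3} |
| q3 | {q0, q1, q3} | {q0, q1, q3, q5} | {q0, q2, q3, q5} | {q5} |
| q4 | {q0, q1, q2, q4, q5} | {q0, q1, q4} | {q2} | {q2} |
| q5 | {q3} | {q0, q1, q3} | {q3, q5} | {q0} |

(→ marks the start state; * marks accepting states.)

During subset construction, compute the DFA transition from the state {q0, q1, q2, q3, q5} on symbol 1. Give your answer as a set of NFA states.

δ(q0,1) = {q0, q1, q3}; δ(q1,1) = {q1, q3}; δ(q2,1) = {q0, q5}; δ(q3,1) = {q0, q1, q3, q5}; δ(q5,1) = {q0, q1, q3}.
Union: {q0, q1, q3, q5}.
ε-closure gives {q0, q1, q2, q3, q5}.

{q0, q1, q2, q3, q5}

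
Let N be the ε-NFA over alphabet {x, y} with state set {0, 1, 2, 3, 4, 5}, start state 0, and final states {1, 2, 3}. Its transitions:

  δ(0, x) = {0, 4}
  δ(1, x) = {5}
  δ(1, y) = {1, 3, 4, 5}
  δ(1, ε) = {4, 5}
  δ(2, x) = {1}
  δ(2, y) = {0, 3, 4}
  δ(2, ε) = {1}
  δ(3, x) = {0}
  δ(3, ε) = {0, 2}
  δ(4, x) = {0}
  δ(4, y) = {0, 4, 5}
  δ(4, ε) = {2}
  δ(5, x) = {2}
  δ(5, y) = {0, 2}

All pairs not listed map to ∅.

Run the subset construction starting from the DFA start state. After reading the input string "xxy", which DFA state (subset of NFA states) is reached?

{0, 1, 2, 3, 4, 5}

Start: {0}.
δ(0,x) = {0, 4}.
Union: {0, 4}.
ε-closure gives {0, 1, 2, 4, 5}.
After x: {0, 1, 2, 4, 5}.
δ(0,x) = {0, 4}; δ(1,x) = {5}; δ(2,x) = {1}; δ(4,x) = {0}; δ(5,x) = {2}.
Union: {0, 1, 2, 4, 5}.
After x: {0, 1, 2, 4, 5}.
δ(0,y) = ∅; δ(1,y) = {1, 3, 4, 5}; δ(2,y) = {0, 3, 4}; δ(4,y) = {0, 4, 5}; δ(5,y) = {0, 2}.
Union: {0, 1, 2, 3, 4, 5}.
After y: {0, 1, 2, 3, 4, 5}.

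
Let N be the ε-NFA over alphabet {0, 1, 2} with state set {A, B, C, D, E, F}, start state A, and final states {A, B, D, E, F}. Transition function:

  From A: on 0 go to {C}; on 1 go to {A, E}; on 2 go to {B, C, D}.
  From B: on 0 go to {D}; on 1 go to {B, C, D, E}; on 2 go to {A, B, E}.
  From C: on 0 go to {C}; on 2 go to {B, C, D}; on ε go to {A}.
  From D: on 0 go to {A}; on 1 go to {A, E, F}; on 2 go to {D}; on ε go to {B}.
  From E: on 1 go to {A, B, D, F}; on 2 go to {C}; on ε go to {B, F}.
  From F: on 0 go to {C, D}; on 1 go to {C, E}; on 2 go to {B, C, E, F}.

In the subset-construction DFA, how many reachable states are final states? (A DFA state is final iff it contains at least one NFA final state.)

5

Start state of the DFA: {A} (ε-closure of the NFA start).
{A} --0--> {A, C}  [new]
{A} --1--> {A, B, E, F}  [new]
{A} --2--> {A, B, C, D}  [new]
{A, C} --0--> {A, C}  [seen]
{A, C} --1--> {A, B, E, F}  [seen]
{A, C} --2--> {A, B, C, D}  [seen]
{A, B, E, F} --0--> {A, B, C, D}  [seen]
{A, B, E, F} --1--> {A, B, C, D, E, F}  [new]
{A, B, E, F} --2--> {A, B, C, D, E, F}  [seen]
{A, B, C, D} --0--> {A, B, C, D}  [seen]
{A, B, C, D} --1--> {A, B, C, D, E, F}  [seen]
{A, B, C, D} --2--> {A, B, C, D, E, F}  [seen]
{A, B, C, D, E, F} --0--> {A, B, C, D}  [seen]
{A, B, C, D, E, F} --1--> {A, B, C, D, E, F}  [seen]
{A, B, C, D, E, F} --2--> {A, B, C, D, E, F}  [seen]
Reachable DFA states: {A}, {A, C}, {A, B, E, F}, {A, B, C, D}, {A, B, C, D, E, F}.
Accepting DFA states (contain an NFA accepting state): {A}, {A, C}, {A, B, E, F}, {A, B, C, D}, {A, B, C, D, E, F}.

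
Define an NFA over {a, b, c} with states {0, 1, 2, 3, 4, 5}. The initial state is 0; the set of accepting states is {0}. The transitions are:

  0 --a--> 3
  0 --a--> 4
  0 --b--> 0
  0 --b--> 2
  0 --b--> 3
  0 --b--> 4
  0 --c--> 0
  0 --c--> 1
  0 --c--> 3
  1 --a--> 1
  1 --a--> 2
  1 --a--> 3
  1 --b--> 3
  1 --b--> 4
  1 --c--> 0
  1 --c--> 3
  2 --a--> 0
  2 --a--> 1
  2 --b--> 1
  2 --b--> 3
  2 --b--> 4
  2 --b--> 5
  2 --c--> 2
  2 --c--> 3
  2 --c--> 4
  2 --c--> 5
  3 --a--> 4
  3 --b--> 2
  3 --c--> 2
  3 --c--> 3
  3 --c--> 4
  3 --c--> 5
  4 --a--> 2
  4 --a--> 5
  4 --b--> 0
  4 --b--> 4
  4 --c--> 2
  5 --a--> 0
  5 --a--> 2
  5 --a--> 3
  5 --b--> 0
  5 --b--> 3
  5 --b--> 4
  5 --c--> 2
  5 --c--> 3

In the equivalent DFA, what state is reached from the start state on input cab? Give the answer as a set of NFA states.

{0, 1, 2, 3, 4, 5}

Start: {0}.
δ(0,c) = {0, 1, 3}.
Union: {0, 1, 3}.
After c: {0, 1, 3}.
δ(0,a) = {3, 4}; δ(1,a) = {1, 2, 3}; δ(3,a) = {4}.
Union: {1, 2, 3, 4}.
After a: {1, 2, 3, 4}.
δ(1,b) = {3, 4}; δ(2,b) = {1, 3, 4, 5}; δ(3,b) = {2}; δ(4,b) = {0, 4}.
Union: {0, 1, 2, 3, 4, 5}.
After b: {0, 1, 2, 3, 4, 5}.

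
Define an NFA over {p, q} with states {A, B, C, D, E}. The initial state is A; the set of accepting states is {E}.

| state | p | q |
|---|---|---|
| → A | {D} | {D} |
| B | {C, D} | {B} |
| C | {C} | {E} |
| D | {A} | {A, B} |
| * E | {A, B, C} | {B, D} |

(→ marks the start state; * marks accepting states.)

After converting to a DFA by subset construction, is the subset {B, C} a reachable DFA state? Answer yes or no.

Start state of the DFA: {A}.
{A} --p--> {D}  [new]
{A} --q--> {D}  [seen]
{D} --p--> {A}  [seen]
{D} --q--> {A, B}  [new]
{A, B} --p--> {C, D}  [new]
{A, B} --q--> {B, D}  [new]
{C, D} --p--> {A, C}  [new]
{C, D} --q--> {A, B, E}  [new]
{B, D} --p--> {A, C, D}  [new]
{B, D} --q--> {A, B}  [seen]
{A, C} --p--> {C, D}  [seen]
{A, C} --q--> {D, E}  [new]
{A, B, E} --p--> {A, B, C, D}  [new]
{A, B, E} --q--> {B, D}  [seen]
{A, C, D} --p--> {A, C, D}  [seen]
{A, C, D} --q--> {A, B, D, E}  [new]
{D, E} --p--> {A, B, C}  [new]
{D, E} --q--> {A, B, D}  [new]
{A, B, C, D} --p--> {A, C, D}  [seen]
{A, B, C, D} --q--> {A, B, D, E}  [seen]
{A, B, D, E} --p--> {A, B, C, D}  [seen]
{A, B, D, E} --q--> {A, B, D}  [seen]
{A, B, C} --p--> {C, D}  [seen]
{A, B, C} --q--> {B, D, E}  [new]
{A, B, D} --p--> {A, C, D}  [seen]
{A, B, D} --q--> {A, B, D}  [seen]
{B, D, E} --p--> {A, B, C, D}  [seen]
{B, D, E} --q--> {A, B, D}  [seen]
Reachable DFA states: {A}, {D}, {A, B}, {C, D}, {B, D}, {A, C}, {A, B, E}, {A, C, D}, {D, E}, {A, B, C, D}, {A, B, D, E}, {A, B, C}, {A, B, D}, {B, D, E}.
{B, C} is not among them.

no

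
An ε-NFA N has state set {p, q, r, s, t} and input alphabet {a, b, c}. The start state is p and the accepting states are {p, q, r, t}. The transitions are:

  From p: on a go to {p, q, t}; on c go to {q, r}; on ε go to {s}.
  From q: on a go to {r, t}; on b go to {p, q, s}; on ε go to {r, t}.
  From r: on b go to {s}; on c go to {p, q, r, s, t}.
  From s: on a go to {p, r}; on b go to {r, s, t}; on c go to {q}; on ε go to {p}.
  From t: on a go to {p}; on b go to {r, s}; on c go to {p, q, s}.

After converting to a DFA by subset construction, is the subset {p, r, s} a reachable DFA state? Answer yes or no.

no

Start state of the DFA: {p, s} (ε-closure of the NFA start).
{p, s} --a--> {p, q, r, s, t}  [new]
{p, s} --b--> {p, r, s, t}  [new]
{p, s} --c--> {q, r, t}  [new]
{p, q, r, s, t} --a--> {p, q, r, s, t}  [seen]
{p, q, r, s, t} --b--> {p, q, r, s, t}  [seen]
{p, q, r, s, t} --c--> {p, q, r, s, t}  [seen]
{p, r, s, t} --a--> {p, q, r, s, t}  [seen]
{p, r, s, t} --b--> {p, r, s, t}  [seen]
{p, r, s, t} --c--> {p, q, r, s, t}  [seen]
{q, r, t} --a--> {p, r, s, t}  [seen]
{q, r, t} --b--> {p, q, r, s, t}  [seen]
{q, r, t} --c--> {p, q, r, s, t}  [seen]
Reachable DFA states: {p, s}, {p, q, r, s, t}, {p, r, s, t}, {q, r, t}.
{p, r, s} is not among them.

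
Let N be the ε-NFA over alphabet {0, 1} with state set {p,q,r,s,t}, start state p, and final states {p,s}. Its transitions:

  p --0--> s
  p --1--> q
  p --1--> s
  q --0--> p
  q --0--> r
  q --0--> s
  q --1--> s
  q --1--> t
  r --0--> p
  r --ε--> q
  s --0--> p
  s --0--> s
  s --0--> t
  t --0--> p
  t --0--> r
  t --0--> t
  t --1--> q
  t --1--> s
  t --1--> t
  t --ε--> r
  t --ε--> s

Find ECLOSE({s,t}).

Begin with {s,t}.
t →ε {r,s}; add r.
r →ε {q}; add q.
ε-closure = {q,r,s,t}.

{q,r,s,t}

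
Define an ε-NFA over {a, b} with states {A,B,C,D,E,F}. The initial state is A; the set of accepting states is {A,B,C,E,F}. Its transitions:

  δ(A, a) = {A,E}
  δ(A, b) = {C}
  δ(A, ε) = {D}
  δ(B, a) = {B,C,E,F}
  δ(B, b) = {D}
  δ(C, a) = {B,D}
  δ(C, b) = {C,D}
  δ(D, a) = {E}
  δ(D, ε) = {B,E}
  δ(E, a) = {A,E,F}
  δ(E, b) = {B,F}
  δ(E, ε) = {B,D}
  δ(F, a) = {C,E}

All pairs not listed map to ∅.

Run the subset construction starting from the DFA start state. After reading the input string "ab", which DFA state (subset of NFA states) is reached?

{B,C,D,E,F}

Start: {A,B,D,E}.
δ(A,a) = {A,E}; δ(B,a) = {B,C,E,F}; δ(D,a) = {E}; δ(E,a) = {A,E,F}.
Union: {A,B,C,E,F}.
ε-closure gives {A,B,C,D,E,F}.
After a: {A,B,C,D,E,F}.
δ(A,b) = {C}; δ(B,b) = {D}; δ(C,b) = {C,D}; δ(D,b) = ∅; δ(E,b) = {B,F}; δ(F,b) = ∅.
Union: {B,C,D,F}.
ε-closure gives {B,C,D,E,F}.
After b: {B,C,D,E,F}.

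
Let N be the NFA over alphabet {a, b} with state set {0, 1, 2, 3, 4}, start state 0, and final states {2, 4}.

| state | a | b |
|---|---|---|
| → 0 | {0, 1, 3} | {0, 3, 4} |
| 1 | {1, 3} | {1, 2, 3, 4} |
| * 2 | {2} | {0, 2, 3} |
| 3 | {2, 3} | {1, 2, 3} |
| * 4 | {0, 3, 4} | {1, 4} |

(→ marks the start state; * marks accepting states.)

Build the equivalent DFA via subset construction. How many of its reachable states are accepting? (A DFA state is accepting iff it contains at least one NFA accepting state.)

3

Start state of the DFA: {0}.
{0} --a--> {0, 1, 3}  [new]
{0} --b--> {0, 3, 4}  [new]
{0, 1, 3} --a--> {0, 1, 2, 3}  [new]
{0, 1, 3} --b--> {0, 1, 2, 3, 4}  [new]
{0, 3, 4} --a--> {0, 1, 2, 3, 4}  [seen]
{0, 3, 4} --b--> {0, 1, 2, 3, 4}  [seen]
{0, 1, 2, 3} --a--> {0, 1, 2, 3}  [seen]
{0, 1, 2, 3} --b--> {0, 1, 2, 3, 4}  [seen]
{0, 1, 2, 3, 4} --a--> {0, 1, 2, 3, 4}  [seen]
{0, 1, 2, 3, 4} --b--> {0, 1, 2, 3, 4}  [seen]
Reachable DFA states: {0}, {0, 1, 3}, {0, 3, 4}, {0, 1, 2, 3}, {0, 1, 2, 3, 4}.
Accepting DFA states (contain an NFA accepting state): {0, 3, 4}, {0, 1, 2, 3}, {0, 1, 2, 3, 4}.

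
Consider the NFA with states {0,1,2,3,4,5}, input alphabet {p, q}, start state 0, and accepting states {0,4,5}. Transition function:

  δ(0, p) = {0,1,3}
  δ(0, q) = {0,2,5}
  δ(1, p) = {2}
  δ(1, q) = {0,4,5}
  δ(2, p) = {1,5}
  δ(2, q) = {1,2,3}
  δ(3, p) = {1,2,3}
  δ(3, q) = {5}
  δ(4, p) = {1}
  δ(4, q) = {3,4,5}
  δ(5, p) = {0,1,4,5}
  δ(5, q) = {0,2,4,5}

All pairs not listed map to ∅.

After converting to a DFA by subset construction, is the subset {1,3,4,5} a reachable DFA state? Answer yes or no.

Start state of the DFA: {0}.
{0} --p--> {0,1,3}  [new]
{0} --q--> {0,2,5}  [new]
{0,1,3} --p--> {0,1,2,3}  [new]
{0,1,3} --q--> {0,2,4,5}  [new]
{0,2,5} --p--> {0,1,3,4,5}  [new]
{0,2,5} --q--> {0,1,2,3,4,5}  [new]
{0,1,2,3} --p--> {0,1,2,3,5}  [new]
{0,1,2,3} --q--> {0,1,2,3,4,5}  [seen]
{0,2,4,5} --p--> {0,1,3,4,5}  [seen]
{0,2,4,5} --q--> {0,1,2,3,4,5}  [seen]
{0,1,3,4,5} --p--> {0,1,2,3,4,5}  [seen]
{0,1,3,4,5} --q--> {0,2,3,4,5}  [new]
{0,1,2,3,4,5} --p--> {0,1,2,3,4,5}  [seen]
{0,1,2,3,4,5} --q--> {0,1,2,3,4,5}  [seen]
{0,1,2,3,5} --p--> {0,1,2,3,4,5}  [seen]
{0,1,2,3,5} --q--> {0,1,2,3,4,5}  [seen]
{0,2,3,4,5} --p--> {0,1,2,3,4,5}  [seen]
{0,2,3,4,5} --q--> {0,1,2,3,4,5}  [seen]
Reachable DFA states: {0}, {0,1,3}, {0,2,5}, {0,1,2,3}, {0,2,4,5}, {0,1,3,4,5}, {0,1,2,3,4,5}, {0,1,2,3,5}, {0,2,3,4,5}.
{1,3,4,5} is not among them.

no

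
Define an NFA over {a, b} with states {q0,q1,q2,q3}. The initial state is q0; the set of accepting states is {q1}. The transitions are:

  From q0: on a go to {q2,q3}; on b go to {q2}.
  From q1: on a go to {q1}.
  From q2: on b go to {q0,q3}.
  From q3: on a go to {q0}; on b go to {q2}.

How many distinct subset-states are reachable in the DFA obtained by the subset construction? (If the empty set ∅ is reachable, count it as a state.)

Start state of the DFA: {q0}.
{q0} --a--> {q2,q3}  [new]
{q0} --b--> {q2}  [new]
{q2,q3} --a--> {q0}  [seen]
{q2,q3} --b--> {q0,q2,q3}  [new]
{q2} --a--> ∅  [new]
{q2} --b--> {q0,q3}  [new]
{q0,q2,q3} --a--> {q0,q2,q3}  [seen]
{q0,q2,q3} --b--> {q0,q2,q3}  [seen]
∅ --a--> ∅  [seen]
∅ --b--> ∅  [seen]
{q0,q3} --a--> {q0,q2,q3}  [seen]
{q0,q3} --b--> {q2}  [seen]
Reachable DFA states: {q0}, {q2,q3}, {q2}, {q0,q2,q3}, ∅, {q0,q3}.

6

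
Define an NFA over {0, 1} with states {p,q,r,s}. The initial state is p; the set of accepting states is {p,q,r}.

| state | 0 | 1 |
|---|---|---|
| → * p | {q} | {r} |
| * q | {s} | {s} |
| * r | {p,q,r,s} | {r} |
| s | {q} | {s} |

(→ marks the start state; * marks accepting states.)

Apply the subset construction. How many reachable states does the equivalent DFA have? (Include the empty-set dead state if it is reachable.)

Start state of the DFA: {p}.
{p} --0--> {q}  [new]
{p} --1--> {r}  [new]
{q} --0--> {s}  [new]
{q} --1--> {s}  [seen]
{r} --0--> {p,q,r,s}  [new]
{r} --1--> {r}  [seen]
{s} --0--> {q}  [seen]
{s} --1--> {s}  [seen]
{p,q,r,s} --0--> {p,q,r,s}  [seen]
{p,q,r,s} --1--> {r,s}  [new]
{r,s} --0--> {p,q,r,s}  [seen]
{r,s} --1--> {r,s}  [seen]
Reachable DFA states: {p}, {q}, {r}, {s}, {p,q,r,s}, {r,s}.

6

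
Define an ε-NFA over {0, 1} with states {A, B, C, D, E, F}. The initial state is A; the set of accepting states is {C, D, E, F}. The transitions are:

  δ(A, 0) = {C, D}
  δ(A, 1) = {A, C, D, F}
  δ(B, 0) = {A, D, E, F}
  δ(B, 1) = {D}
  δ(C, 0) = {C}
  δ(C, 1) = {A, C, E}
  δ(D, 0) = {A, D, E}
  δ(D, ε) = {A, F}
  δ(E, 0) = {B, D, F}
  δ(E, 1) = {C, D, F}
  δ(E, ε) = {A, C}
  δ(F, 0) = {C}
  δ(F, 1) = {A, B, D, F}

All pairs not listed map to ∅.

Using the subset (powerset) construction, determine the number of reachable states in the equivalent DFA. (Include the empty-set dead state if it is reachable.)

Start state of the DFA: {A} (ε-closure of the NFA start).
{A} --0--> {A, C, D, F}  [new]
{A} --1--> {A, C, D, F}  [seen]
{A, C, D, F} --0--> {A, C, D, E, F}  [new]
{A, C, D, F} --1--> {A, B, C, D, E, F}  [new]
{A, C, D, E, F} --0--> {A, B, C, D, E, F}  [seen]
{A, C, D, E, F} --1--> {A, B, C, D, E, F}  [seen]
{A, B, C, D, E, F} --0--> {A, B, C, D, E, F}  [seen]
{A, B, C, D, E, F} --1--> {A, B, C, D, E, F}  [seen]
Reachable DFA states: {A}, {A, C, D, F}, {A, C, D, E, F}, {A, B, C, D, E, F}.

4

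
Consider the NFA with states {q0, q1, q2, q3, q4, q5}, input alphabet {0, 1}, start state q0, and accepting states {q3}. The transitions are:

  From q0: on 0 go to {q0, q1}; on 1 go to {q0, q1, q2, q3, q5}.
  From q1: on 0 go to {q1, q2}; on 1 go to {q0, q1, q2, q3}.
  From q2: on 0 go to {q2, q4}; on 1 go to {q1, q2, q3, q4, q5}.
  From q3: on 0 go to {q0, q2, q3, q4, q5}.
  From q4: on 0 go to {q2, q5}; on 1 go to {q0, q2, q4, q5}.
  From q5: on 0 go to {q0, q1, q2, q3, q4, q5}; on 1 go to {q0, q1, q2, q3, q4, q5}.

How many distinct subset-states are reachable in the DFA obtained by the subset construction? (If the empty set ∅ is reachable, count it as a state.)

7

Start state of the DFA: {q0}.
{q0} --0--> {q0, q1}  [new]
{q0} --1--> {q0, q1, q2, q3, q5}  [new]
{q0, q1} --0--> {q0, q1, q2}  [new]
{q0, q1} --1--> {q0, q1, q2, q3, q5}  [seen]
{q0, q1, q2, q3, q5} --0--> {q0, q1, q2, q3, q4, q5}  [new]
{q0, q1, q2, q3, q5} --1--> {q0, q1, q2, q3, q4, q5}  [seen]
{q0, q1, q2} --0--> {q0, q1, q2, q4}  [new]
{q0, q1, q2} --1--> {q0, q1, q2, q3, q4, q5}  [seen]
{q0, q1, q2, q3, q4, q5} --0--> {q0, q1, q2, q3, q4, q5}  [seen]
{q0, q1, q2, q3, q4, q5} --1--> {q0, q1, q2, q3, q4, q5}  [seen]
{q0, q1, q2, q4} --0--> {q0, q1, q2, q4, q5}  [new]
{q0, q1, q2, q4} --1--> {q0, q1, q2, q3, q4, q5}  [seen]
{q0, q1, q2, q4, q5} --0--> {q0, q1, q2, q3, q4, q5}  [seen]
{q0, q1, q2, q4, q5} --1--> {q0, q1, q2, q3, q4, q5}  [seen]
Reachable DFA states: {q0}, {q0, q1}, {q0, q1, q2, q3, q5}, {q0, q1, q2}, {q0, q1, q2, q3, q4, q5}, {q0, q1, q2, q4}, {q0, q1, q2, q4, q5}.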